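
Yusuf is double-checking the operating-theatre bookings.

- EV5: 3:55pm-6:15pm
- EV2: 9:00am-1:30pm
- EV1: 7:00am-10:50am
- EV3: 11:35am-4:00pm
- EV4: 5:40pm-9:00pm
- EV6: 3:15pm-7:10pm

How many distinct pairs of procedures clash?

Sorted by start: EV1, EV2, EV3, EV6, EV5, EV4.
EV2 starts before EV1 ends → EV1 and EV2 overlap.
EV3 starts after EV1 ends, so EV1 has no further overlaps.
EV3 starts before EV2 ends → EV2 and EV3 overlap.
EV6 starts after EV2 ends, so EV2 has no further overlaps.
EV6 starts before EV3 ends → EV3 and EV6 overlap.
EV5 starts before EV3 ends → EV3 and EV5 overlap.
EV4 starts after EV3 ends.
EV5 starts before EV6 ends → EV6 and EV5 overlap.
EV4 starts before EV6 ends → EV6 and EV4 overlap.
EV4 starts before EV5 ends → EV5 and EV4 overlap.
Overlapping pairs: EV1 & EV2, EV2 & EV3, EV3 & EV5, EV3 & EV6, EV4 & EV5, EV4 & EV6, EV5 & EV6 — 7 in total.

7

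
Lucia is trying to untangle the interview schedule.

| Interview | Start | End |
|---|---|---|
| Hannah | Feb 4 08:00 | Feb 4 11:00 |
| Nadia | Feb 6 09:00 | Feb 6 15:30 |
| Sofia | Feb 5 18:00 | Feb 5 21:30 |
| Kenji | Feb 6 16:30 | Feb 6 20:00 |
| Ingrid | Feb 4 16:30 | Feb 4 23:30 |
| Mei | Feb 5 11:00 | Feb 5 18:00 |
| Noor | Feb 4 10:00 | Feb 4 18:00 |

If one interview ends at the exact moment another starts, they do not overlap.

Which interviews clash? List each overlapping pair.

Hannah & Noor, Ingrid & Noor

Sorted by start: Hannah, Noor, Ingrid, Mei, Sofia, Nadia, Kenji.
Noor starts before Hannah ends → Hannah and Noor overlap.
Ingrid starts after Hannah ends, so nothing later overlaps Hannah either.
Ingrid starts before Noor ends → Noor and Ingrid overlap.
Mei starts after Noor ends, so nothing later overlaps Noor either.
Mei starts after Ingrid ends, so nothing later overlaps Ingrid either.
Sofia starts exactly when Mei ends (back-to-back, no overlap), so nothing later overlaps Mei either.
Nadia starts after Sofia ends, so nothing later overlaps Sofia either.
Kenji starts after Nadia ends.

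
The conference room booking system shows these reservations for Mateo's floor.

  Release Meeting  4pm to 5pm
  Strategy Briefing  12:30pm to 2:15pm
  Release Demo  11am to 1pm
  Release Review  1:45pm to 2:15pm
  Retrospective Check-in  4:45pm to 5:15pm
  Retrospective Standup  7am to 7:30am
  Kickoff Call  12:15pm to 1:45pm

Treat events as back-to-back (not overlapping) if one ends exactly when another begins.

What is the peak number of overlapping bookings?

3

Sort all start/end points and keep a running count:
7am start Retrospective Standup → 1
7:30am end Retrospective Standup → 0
11am start Release Demo → 1
12:15pm start Kickoff Call → 2
12:30pm start Strategy Briefing → 3
1pm end Release Demo → 2
1:45pm end Kickoff Call → 1
1:45pm start Release Review → 2
2:15pm end Release Review → 1
2:15pm end Strategy Briefing → 0
4pm start Release Meeting → 1
4:45pm start Retrospective Check-in → 2
5pm end Release Meeting → 1
5:15pm end Retrospective Check-in → 0
Peak is 3, at 12:30pm (Kickoff Call, Release Demo, Strategy Briefing).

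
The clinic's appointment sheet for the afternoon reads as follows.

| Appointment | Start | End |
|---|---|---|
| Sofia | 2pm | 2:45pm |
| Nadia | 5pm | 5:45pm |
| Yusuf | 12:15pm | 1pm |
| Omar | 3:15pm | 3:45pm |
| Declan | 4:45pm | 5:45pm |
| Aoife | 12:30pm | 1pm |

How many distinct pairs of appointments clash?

2

Sorted by start: Yusuf, Aoife, Sofia, Omar, Declan, Nadia.
Aoife starts before Yusuf ends → Yusuf and Aoife overlap.
Sofia starts after Yusuf ends; Yusuf is clear from here.
Sofia starts after Aoife ends; Aoife is clear from here.
Omar starts after Sofia ends; Sofia is clear from here.
Declan starts after Omar ends; Omar is clear from here.
Nadia starts before Declan ends → Declan and Nadia overlap.
Overlapping pairs: Aoife & Yusuf, Declan & Nadia — 2 in total.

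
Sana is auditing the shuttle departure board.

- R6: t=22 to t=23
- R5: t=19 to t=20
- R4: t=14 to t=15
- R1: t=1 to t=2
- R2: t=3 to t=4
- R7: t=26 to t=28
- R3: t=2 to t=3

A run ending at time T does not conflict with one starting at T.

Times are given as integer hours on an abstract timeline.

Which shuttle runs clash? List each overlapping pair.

no conflicts

Sorted by start: R1, R3, R2, R4, R5, R6, R7.
R3 starts exactly when R1 ends (back-to-back, no overlap) — done with R1.
R2 starts exactly when R3 ends (back-to-back, no overlap) — done with R3.
R4 starts after R2 ends — done with R2.
R5 starts after R4 ends — done with R4.
R6 starts after R5 ends — done with R5.
R7 starts after R6 ends.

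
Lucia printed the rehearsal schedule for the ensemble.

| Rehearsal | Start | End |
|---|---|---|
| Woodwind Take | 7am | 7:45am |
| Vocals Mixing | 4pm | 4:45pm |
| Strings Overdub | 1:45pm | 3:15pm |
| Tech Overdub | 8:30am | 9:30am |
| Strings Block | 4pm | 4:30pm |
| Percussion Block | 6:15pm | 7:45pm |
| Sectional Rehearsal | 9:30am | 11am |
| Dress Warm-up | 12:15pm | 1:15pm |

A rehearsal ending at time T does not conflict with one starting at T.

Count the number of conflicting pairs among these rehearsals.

1

Two intervals overlap when each starts before the other ends.
Sorted by start: Woodwind Take, Tech Overdub, Sectional Rehearsal, Dress Warm-up, Strings Overdub, Vocals Mixing, Strings Block, Percussion Block.
Tech Overdub starts after Woodwind Take ends, so nothing later overlaps Woodwind Take either.
Sectional Rehearsal starts exactly when Tech Overdub ends (back-to-back, no overlap), so nothing later overlaps Tech Overdub either.
Dress Warm-up starts after Sectional Rehearsal ends, so nothing later overlaps Sectional Rehearsal either.
Strings Overdub starts after Dress Warm-up ends, so nothing later overlaps Dress Warm-up either.
Vocals Mixing starts after Strings Overdub ends, so nothing later overlaps Strings Overdub either.
Strings Block starts before Vocals Mixing ends → Vocals Mixing and Strings Block overlap.
Percussion Block starts after Vocals Mixing ends.
Percussion Block starts after Strings Block ends.
Overlapping pairs: Strings Block & Vocals Mixing — 1 in total.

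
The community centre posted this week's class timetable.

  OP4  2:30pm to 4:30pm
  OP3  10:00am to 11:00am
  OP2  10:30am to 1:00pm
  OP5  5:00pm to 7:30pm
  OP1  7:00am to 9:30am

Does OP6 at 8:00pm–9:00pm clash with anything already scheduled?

OP1: ends 9:30am at or before OP6 starts 8:00pm → clear.
OP3: ends 11:00am at or before OP6 starts 8:00pm → clear.
OP2: ends 1:00pm at or before OP6 starts 8:00pm → clear.
OP4: ends 4:30pm at or before OP6 starts 8:00pm → clear.
OP5: ends 7:30pm at or before OP6 starts 8:00pm → clear.

No — it doesn't clash with anything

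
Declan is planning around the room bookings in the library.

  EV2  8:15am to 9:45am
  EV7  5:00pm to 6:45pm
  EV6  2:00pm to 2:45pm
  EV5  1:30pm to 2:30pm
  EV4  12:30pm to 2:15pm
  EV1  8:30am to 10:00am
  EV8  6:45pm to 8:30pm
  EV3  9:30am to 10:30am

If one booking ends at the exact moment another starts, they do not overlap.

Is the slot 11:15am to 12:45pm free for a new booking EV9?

No — it overlaps EV4

EV2: ends 9:45am at or before EV9 starts 11:15am → clear.
EV1: ends 10:00am at or before EV9 starts 11:15am → clear.
EV3: ends 10:30am at or before EV9 starts 11:15am → clear.
EV4: starts 12:30pm before EV9 ends 12:45pm, and ends 2:15pm after EV9 starts 11:15am → overlap.
EV5: starts 1:30pm at or after EV9 ends 12:45pm → clear.
EV6: starts 2:00pm at or after EV9 ends 12:45pm → clear.
EV7: starts 5:00pm at or after EV9 ends 12:45pm → clear.
EV8: starts 6:45pm at or after EV9 ends 12:45pm → clear.
EV9 overlaps EV4.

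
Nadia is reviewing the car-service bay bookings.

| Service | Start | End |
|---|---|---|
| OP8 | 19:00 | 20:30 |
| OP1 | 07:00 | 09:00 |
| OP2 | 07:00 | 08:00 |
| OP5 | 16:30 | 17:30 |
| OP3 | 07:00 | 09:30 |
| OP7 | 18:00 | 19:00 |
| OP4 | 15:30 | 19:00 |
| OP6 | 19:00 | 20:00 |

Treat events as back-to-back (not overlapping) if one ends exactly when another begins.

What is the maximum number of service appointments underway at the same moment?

3

Sweep the timeline, counting +1 at each start and −1 at each end (ends before starts at a tie):
07:00 start OP1 → 1
07:00 start OP2 → 2
07:00 start OP3 → 3
08:00 end OP2 → 2
09:00 end OP1 → 1
09:30 end OP3 → 0
15:30 start OP4 → 1
16:30 start OP5 → 2
17:30 end OP5 → 1
18:00 start OP7 → 2
19:00 end OP4 → 1
19:00 end OP7 → 0
19:00 start OP6 → 1
19:00 start OP8 → 2
20:00 end OP6 → 1
20:30 end OP8 → 0
Peak is 3, at 07:00 (OP1, OP2, OP3).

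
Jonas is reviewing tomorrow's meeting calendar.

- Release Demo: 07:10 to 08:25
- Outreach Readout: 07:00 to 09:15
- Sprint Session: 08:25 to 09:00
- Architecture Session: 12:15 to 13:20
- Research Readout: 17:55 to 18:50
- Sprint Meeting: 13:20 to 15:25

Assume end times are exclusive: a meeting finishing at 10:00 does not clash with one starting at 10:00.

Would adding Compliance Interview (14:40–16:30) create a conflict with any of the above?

Yes — it overlaps Sprint Meeting

Outreach Readout: ends 09:15 at or before Compliance Interview starts 14:40 → clear.
Release Demo: ends 08:25 at or before Compliance Interview starts 14:40 → clear.
Sprint Session: ends 09:00 at or before Compliance Interview starts 14:40 → clear.
Architecture Session: ends 13:20 at or before Compliance Interview starts 14:40 → clear.
Sprint Meeting: starts 13:20 before Compliance Interview ends 16:30, and ends 15:25 after Compliance Interview starts 14:40 → overlap.
Research Readout: starts 17:55 at or after Compliance Interview ends 16:30 → clear.
Compliance Interview overlaps Sprint Meeting.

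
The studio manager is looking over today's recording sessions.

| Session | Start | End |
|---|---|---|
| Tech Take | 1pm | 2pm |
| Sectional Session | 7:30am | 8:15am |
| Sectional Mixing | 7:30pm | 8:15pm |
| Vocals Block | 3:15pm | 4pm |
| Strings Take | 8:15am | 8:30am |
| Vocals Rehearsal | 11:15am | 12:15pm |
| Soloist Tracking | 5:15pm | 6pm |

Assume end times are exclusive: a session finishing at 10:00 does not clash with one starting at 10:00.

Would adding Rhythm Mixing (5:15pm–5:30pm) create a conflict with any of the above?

Sectional Session: ends 8:15am at or before Rhythm Mixing starts 5:15pm → clear.
Strings Take: ends 8:30am at or before Rhythm Mixing starts 5:15pm → clear.
Vocals Rehearsal: ends 12:15pm at or before Rhythm Mixing starts 5:15pm → clear.
Tech Take: ends 2pm at or before Rhythm Mixing starts 5:15pm → clear.
Vocals Block: ends 4pm at or before Rhythm Mixing starts 5:15pm → clear.
Soloist Tracking: starts 5:15pm before Rhythm Mixing ends 5:30pm, and ends 6pm after Rhythm Mixing starts 5:15pm → overlap.
Sectional Mixing: starts 7:30pm at or after Rhythm Mixing ends 5:30pm → clear.
Rhythm Mixing overlaps Soloist Tracking.

Yes — it overlaps Soloist Tracking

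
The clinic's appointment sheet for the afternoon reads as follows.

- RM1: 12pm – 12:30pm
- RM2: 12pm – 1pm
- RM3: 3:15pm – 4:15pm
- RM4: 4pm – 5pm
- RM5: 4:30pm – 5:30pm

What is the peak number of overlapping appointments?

2

Sweep the timeline, counting +1 at each start and −1 at each end (ends before starts at a tie):
12pm start RM1 → 1
12pm start RM2 → 2
12:30pm end RM1 → 1
1pm end RM2 → 0
3:15pm start RM3 → 1
4pm start RM4 → 2
4:15pm end RM3 → 1
4:30pm start RM5 → 2
5pm end RM4 → 1
5:30pm end RM5 → 0
Peak is 2, at 12pm (RM1, RM2).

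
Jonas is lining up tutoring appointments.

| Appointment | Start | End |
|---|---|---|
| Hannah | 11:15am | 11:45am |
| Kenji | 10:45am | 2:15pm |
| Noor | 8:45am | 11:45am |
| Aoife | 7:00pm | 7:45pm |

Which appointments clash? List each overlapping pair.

Two intervals overlap when each starts before the other ends.
Sorted by start: Noor, Kenji, Hannah, Aoife.
Kenji starts before Noor ends → Noor and Kenji overlap.
Hannah starts before Noor ends → Noor and Hannah overlap.
Aoife starts after Noor ends.
Hannah starts before Kenji ends → Kenji and Hannah overlap.
Aoife starts after Kenji ends.
Aoife starts after Hannah ends.

Hannah & Kenji, Hannah & Noor, Kenji & Noor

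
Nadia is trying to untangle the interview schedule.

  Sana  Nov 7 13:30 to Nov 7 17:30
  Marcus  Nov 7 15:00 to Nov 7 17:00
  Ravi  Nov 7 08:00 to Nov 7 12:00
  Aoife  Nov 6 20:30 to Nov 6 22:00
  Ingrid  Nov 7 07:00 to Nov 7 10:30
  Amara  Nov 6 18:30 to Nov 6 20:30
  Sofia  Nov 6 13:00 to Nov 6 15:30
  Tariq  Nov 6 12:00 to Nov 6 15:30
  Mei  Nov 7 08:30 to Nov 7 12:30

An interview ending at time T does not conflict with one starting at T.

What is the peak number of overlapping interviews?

Sweep the timeline, counting +1 at each start and −1 at each end (ends before starts at a tie):
Nov 6 12:00 start Tariq → 1
Nov 6 13:00 start Sofia → 2
Nov 6 15:30 end Sofia → 1
Nov 6 15:30 end Tariq → 0
Nov 6 18:30 start Amara → 1
Nov 6 20:30 end Amara → 0
Nov 6 20:30 start Aoife → 1
Nov 6 22:00 end Aoife → 0
Nov 7 07:00 start Ingrid → 1
Nov 7 08:00 start Ravi → 2
Nov 7 08:30 start Mei → 3
Nov 7 10:30 end Ingrid → 2
Nov 7 12:00 end Ravi → 1
Nov 7 12:30 end Mei → 0
Nov 7 13:30 start Sana → 1
Nov 7 15:00 start Marcus → 2
Nov 7 17:00 end Marcus → 1
Nov 7 17:30 end Sana → 0
Peak is 3, at Nov 7 08:30 (Ingrid, Mei, Ravi).

3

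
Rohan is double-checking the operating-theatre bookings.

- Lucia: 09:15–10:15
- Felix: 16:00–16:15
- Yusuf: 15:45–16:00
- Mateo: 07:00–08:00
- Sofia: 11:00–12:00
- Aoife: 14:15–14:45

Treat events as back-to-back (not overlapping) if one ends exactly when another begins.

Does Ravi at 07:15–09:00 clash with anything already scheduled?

Yes — it overlaps Mateo

Mateo: starts 07:00 before Ravi ends 09:00, and ends 08:00 after Ravi starts 07:15 → overlap.
Lucia: starts 09:15 at or after Ravi ends 09:00 → clear.
Sofia: starts 11:00 at or after Ravi ends 09:00 → clear.
Aoife: starts 14:15 at or after Ravi ends 09:00 → clear.
Yusuf: starts 15:45 at or after Ravi ends 09:00 → clear.
Felix: starts 16:00 at or after Ravi ends 09:00 → clear.
Ravi overlaps Mateo.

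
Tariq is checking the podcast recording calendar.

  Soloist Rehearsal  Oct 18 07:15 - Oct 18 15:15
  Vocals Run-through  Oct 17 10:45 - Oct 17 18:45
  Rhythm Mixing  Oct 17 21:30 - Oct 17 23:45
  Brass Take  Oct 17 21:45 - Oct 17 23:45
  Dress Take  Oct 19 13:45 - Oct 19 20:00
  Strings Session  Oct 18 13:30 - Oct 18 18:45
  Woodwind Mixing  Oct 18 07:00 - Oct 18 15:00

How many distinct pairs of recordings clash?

Check each pair: they overlap iff neither finishes before the other starts.
Sorted by start: Vocals Run-through, Rhythm Mixing, Brass Take, Woodwind Mixing, Soloist Rehearsal, Strings Session, Dress Take.
Rhythm Mixing starts after Vocals Run-through ends, so nothing later overlaps Vocals Run-through either.
Brass Take starts before Rhythm Mixing ends → Rhythm Mixing and Brass Take overlap.
Woodwind Mixing starts after Rhythm Mixing ends, so nothing later overlaps Rhythm Mixing either.
Woodwind Mixing starts after Brass Take ends, so nothing later overlaps Brass Take either.
Soloist Rehearsal starts before Woodwind Mixing ends → Woodwind Mixing and Soloist Rehearsal overlap.
Strings Session starts before Woodwind Mixing ends → Woodwind Mixing and Strings Session overlap.
Dress Take starts after Woodwind Mixing ends.
Strings Session starts before Soloist Rehearsal ends → Soloist Rehearsal and Strings Session overlap.
Dress Take starts after Soloist Rehearsal ends.
Dress Take starts after Strings Session ends.
Overlapping pairs: Brass Take & Rhythm Mixing, Soloist Rehearsal & Strings Session, Soloist Rehearsal & Woodwind Mixing, Strings Session & Woodwind Mixing — 4 in total.

4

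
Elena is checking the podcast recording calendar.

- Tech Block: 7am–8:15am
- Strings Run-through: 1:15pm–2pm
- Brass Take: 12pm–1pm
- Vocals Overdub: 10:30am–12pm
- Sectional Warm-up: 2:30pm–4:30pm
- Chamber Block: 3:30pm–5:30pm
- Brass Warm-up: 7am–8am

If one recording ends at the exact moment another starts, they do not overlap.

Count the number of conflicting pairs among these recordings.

Sorted by start: Tech Block, Brass Warm-up, Vocals Overdub, Brass Take, Strings Run-through, Sectional Warm-up, Chamber Block.
Brass Warm-up starts before Tech Block ends → Tech Block and Brass Warm-up overlap.
Vocals Overdub starts after Tech Block ends; Tech Block is clear from here.
Vocals Overdub starts after Brass Warm-up ends; Brass Warm-up is clear from here.
Brass Take starts exactly when Vocals Overdub ends (back-to-back, no overlap); Vocals Overdub is clear from here.
Strings Run-through starts after Brass Take ends; Brass Take is clear from here.
Sectional Warm-up starts after Strings Run-through ends; Strings Run-through is clear from here.
Chamber Block starts before Sectional Warm-up ends → Sectional Warm-up and Chamber Block overlap.
Overlapping pairs: Brass Warm-up & Tech Block, Chamber Block & Sectional Warm-up — 2 in total.

2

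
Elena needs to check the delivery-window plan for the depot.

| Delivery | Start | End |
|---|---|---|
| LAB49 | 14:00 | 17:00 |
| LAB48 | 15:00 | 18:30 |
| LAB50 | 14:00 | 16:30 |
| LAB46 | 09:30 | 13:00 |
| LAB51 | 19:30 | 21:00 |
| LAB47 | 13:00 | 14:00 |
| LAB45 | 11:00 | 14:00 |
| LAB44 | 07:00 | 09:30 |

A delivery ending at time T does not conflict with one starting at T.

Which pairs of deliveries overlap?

Sorted by start: LAB44, LAB46, LAB45, LAB47, LAB49, LAB50, LAB48, LAB51.
LAB46 starts exactly when LAB44 ends (back-to-back, no overlap); LAB44 is clear from here.
LAB45 starts before LAB46 ends → LAB46 and LAB45 overlap.
LAB47 starts exactly when LAB46 ends (back-to-back, no overlap); LAB46 is clear from here.
LAB47 starts before LAB45 ends → LAB45 and LAB47 overlap.
LAB49 starts exactly when LAB45 ends (back-to-back, no overlap); LAB45 is clear from here.
LAB49 starts exactly when LAB47 ends (back-to-back, no overlap); LAB47 is clear from here.
LAB50 starts before LAB49 ends → LAB49 and LAB50 overlap.
LAB48 starts before LAB49 ends → LAB49 and LAB48 overlap.
LAB51 starts after LAB49 ends.
LAB48 starts before LAB50 ends → LAB50 and LAB48 overlap.
LAB51 starts after LAB50 ends.
LAB51 starts after LAB48 ends.

LAB45 & LAB46, LAB45 & LAB47, LAB48 & LAB49, LAB48 & LAB50, LAB49 & LAB50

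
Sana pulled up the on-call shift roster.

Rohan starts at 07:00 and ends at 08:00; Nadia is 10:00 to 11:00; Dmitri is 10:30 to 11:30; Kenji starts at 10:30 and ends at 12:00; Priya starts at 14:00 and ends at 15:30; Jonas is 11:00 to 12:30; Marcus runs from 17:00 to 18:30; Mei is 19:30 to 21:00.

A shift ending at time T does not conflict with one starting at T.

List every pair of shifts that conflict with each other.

Check each pair: they overlap iff neither finishes before the other starts.
Sorted by start: Rohan, Nadia, Dmitri, Kenji, Jonas, Priya, Marcus, Mei.
Nadia starts after Rohan ends, so nothing later overlaps Rohan either.
Dmitri starts before Nadia ends → Nadia and Dmitri overlap.
Kenji starts before Nadia ends → Nadia and Kenji overlap.
Jonas starts exactly when Nadia ends (back-to-back, no overlap), so nothing later overlaps Nadia either.
Kenji starts before Dmitri ends → Dmitri and Kenji overlap.
Jonas starts before Dmitri ends → Dmitri and Jonas overlap.
Priya starts after Dmitri ends, so nothing later overlaps Dmitri either.
Jonas starts before Kenji ends → Kenji and Jonas overlap.
Priya starts after Kenji ends, so nothing later overlaps Kenji either.
Priya starts after Jonas ends, so nothing later overlaps Jonas either.
Marcus starts after Priya ends, so nothing later overlaps Priya either.
Mei starts after Marcus ends.

Dmitri & Jonas, Dmitri & Kenji, Dmitri & Nadia, Jonas & Kenji, Kenji & Nadia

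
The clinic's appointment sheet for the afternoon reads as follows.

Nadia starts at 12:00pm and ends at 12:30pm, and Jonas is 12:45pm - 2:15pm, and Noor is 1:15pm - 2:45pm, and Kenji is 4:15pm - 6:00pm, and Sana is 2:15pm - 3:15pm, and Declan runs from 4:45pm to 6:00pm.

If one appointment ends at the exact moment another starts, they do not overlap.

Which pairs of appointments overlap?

Declan & Kenji, Jonas & Noor, Noor & Sana

Check each pair: they overlap iff neither finishes before the other starts.
Sorted by start: Nadia, Jonas, Noor, Sana, Kenji, Declan.
Jonas starts after Nadia ends, so nothing later overlaps Nadia either.
Noor starts before Jonas ends → Jonas and Noor overlap.
Sana starts exactly when Jonas ends (back-to-back, no overlap), so nothing later overlaps Jonas either.
Sana starts before Noor ends → Noor and Sana overlap.
Kenji starts after Noor ends, so nothing later overlaps Noor either.
Kenji starts after Sana ends, so nothing later overlaps Sana either.
Declan starts before Kenji ends → Kenji and Declan overlap.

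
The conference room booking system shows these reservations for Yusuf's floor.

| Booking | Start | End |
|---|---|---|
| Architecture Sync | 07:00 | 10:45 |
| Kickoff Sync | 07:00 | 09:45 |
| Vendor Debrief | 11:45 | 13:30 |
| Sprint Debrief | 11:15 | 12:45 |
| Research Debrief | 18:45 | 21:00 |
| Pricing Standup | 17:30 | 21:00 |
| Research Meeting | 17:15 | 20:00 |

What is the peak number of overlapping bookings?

Sort all start/end points and keep a running count:
07:00 start Architecture Sync → 1
07:00 start Kickoff Sync → 2
09:45 end Kickoff Sync → 1
10:45 end Architecture Sync → 0
11:15 start Sprint Debrief → 1
11:45 start Vendor Debrief → 2
12:45 end Sprint Debrief → 1
13:30 end Vendor Debrief → 0
17:15 start Research Meeting → 1
17:30 start Pricing Standup → 2
18:45 start Research Debrief → 3
20:00 end Research Meeting → 2
21:00 end Pricing Standup → 1
21:00 end Research Debrief → 0
Peak is 3, at 18:45 (Pricing Standup, Research Debrief, Research Meeting).

3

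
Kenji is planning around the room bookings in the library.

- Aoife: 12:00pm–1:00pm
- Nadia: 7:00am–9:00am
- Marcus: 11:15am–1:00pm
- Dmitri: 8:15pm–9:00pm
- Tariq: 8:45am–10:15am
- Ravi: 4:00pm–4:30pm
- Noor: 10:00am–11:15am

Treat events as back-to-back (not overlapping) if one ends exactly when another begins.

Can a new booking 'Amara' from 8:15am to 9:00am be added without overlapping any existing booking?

No — it overlaps Nadia, Tariq

Nadia: starts 7:00am before Amara ends 9:00am, and ends 9:00am after Amara starts 8:15am → overlap.
Tariq: starts 8:45am before Amara ends 9:00am, and ends 10:15am after Amara starts 8:15am → overlap.
Noor: starts 10:00am at or after Amara ends 9:00am → clear.
Marcus: starts 11:15am at or after Amara ends 9:00am → clear.
Aoife: starts 12:00pm at or after Amara ends 9:00am → clear.
Ravi: starts 4:00pm at or after Amara ends 9:00am → clear.
Dmitri: starts 8:15pm at or after Amara ends 9:00am → clear.
Amara overlaps Nadia, Tariq.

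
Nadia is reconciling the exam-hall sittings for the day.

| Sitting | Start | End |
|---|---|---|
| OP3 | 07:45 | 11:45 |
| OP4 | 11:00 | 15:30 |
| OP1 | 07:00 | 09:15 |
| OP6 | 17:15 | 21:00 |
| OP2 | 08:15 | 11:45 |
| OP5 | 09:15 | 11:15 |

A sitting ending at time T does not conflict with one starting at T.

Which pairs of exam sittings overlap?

OP1 & OP2, OP1 & OP3, OP2 & OP3, OP2 & OP4, OP2 & OP5, OP3 & OP4, OP3 & OP5, OP4 & OP5

Sorted by start: OP1, OP3, OP2, OP5, OP4, OP6.
OP3 starts before OP1 ends → OP1 and OP3 overlap.
OP2 starts before OP1 ends → OP1 and OP2 overlap.
OP5 starts exactly when OP1 ends (back-to-back, no overlap); OP1 is clear from here.
OP2 starts before OP3 ends → OP3 and OP2 overlap.
OP5 starts before OP3 ends → OP3 and OP5 overlap.
OP4 starts before OP3 ends → OP3 and OP4 overlap.
OP6 starts after OP3 ends.
OP5 starts before OP2 ends → OP2 and OP5 overlap.
OP4 starts before OP2 ends → OP2 and OP4 overlap.
OP6 starts after OP2 ends.
OP4 starts before OP5 ends → OP5 and OP4 overlap.
OP6 starts after OP5 ends.
OP6 starts after OP4 ends.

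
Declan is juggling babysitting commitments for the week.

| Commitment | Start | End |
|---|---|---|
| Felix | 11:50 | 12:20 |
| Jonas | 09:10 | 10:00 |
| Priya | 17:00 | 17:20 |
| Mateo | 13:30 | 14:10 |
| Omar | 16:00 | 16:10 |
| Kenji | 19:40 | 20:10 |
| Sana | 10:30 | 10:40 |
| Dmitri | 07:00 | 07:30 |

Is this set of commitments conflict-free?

Two intervals overlap when each starts before the other ends.
Sorted by start: Dmitri, Jonas, Sana, Felix, Mateo, Omar, Priya, Kenji.
Jonas starts after Dmitri ends — done with Dmitri.
Sana starts after Jonas ends — done with Jonas.
Felix starts after Sana ends — done with Sana.
Mateo starts after Felix ends — done with Felix.
Omar starts after Mateo ends — done with Mateo.
Priya starts after Omar ends — done with Omar.
Kenji starts after Priya ends.
Every pair is clear; the schedule has no overlaps.

Yes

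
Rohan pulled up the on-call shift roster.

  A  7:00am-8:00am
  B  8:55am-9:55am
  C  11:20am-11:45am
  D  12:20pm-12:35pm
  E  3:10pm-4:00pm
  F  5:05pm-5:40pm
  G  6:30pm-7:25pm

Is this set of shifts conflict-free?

Yes

Sorted by start: A, B, C, D, E, F, G.
B starts after A ends; A is clear from here.
C starts after B ends; B is clear from here.
D starts after C ends; C is clear from here.
E starts after D ends; D is clear from here.
F starts after E ends; E is clear from here.
G starts after F ends.
Every pair is clear; the schedule has no overlaps.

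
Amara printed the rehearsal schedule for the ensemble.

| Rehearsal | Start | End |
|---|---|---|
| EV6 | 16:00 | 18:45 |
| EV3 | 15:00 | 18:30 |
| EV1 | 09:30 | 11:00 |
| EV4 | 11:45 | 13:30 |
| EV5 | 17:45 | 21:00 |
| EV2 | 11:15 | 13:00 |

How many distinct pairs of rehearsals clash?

4

Check each pair: they overlap iff neither finishes before the other starts.
Sorted by start: EV1, EV2, EV4, EV3, EV6, EV5.
EV2 starts after EV1 ends — done with EV1.
EV4 starts before EV2 ends → EV2 and EV4 overlap.
EV3 starts after EV2 ends — done with EV2.
EV3 starts after EV4 ends — done with EV4.
EV6 starts before EV3 ends → EV3 and EV6 overlap.
EV5 starts before EV3 ends → EV3 and EV5 overlap.
EV5 starts before EV6 ends → EV6 and EV5 overlap.
Overlapping pairs: EV2 & EV4, EV3 & EV5, EV3 & EV6, EV5 & EV6 — 4 in total.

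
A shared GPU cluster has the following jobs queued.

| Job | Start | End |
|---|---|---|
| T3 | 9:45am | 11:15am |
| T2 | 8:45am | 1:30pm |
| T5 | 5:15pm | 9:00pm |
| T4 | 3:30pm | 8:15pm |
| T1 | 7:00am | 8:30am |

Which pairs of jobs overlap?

Sorted by start: T1, T2, T3, T4, T5.
T2 starts after T1 ends, so nothing later overlaps T1 either.
T3 starts before T2 ends → T2 and T3 overlap.
T4 starts after T2 ends, so nothing later overlaps T2 either.
T4 starts after T3 ends, so nothing later overlaps T3 either.
T5 starts before T4 ends → T4 and T5 overlap.

T2 & T3, T4 & T5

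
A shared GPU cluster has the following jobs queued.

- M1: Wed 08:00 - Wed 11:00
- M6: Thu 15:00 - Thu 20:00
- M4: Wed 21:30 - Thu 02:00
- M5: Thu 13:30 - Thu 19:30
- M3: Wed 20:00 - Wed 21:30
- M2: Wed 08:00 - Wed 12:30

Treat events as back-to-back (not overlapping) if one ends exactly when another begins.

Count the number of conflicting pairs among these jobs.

Sorted by start: M1, M2, M3, M4, M5, M6.
M2 starts before M1 ends → M1 and M2 overlap.
M3 starts after M1 ends — done with M1.
M3 starts after M2 ends — done with M2.
M4 starts exactly when M3 ends (back-to-back, no overlap) — done with M3.
M5 starts after M4 ends — done with M4.
M6 starts before M5 ends → M5 and M6 overlap.
Overlapping pairs: M1 & M2, M5 & M6 — 2 in total.

2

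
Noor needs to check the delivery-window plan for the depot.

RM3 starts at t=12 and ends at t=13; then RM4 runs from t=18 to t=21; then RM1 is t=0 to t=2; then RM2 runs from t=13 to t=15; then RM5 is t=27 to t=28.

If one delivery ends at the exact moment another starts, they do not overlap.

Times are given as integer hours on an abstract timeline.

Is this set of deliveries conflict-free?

Yes

Sorted by start: RM1, RM3, RM2, RM4, RM5.
RM3 starts after RM1 ends, so nothing later overlaps RM1 either.
RM2 starts exactly when RM3 ends (back-to-back, no overlap), so nothing later overlaps RM3 either.
RM4 starts after RM2 ends, so nothing later overlaps RM2 either.
RM5 starts after RM4 ends.
Every pair is clear; the schedule has no overlaps.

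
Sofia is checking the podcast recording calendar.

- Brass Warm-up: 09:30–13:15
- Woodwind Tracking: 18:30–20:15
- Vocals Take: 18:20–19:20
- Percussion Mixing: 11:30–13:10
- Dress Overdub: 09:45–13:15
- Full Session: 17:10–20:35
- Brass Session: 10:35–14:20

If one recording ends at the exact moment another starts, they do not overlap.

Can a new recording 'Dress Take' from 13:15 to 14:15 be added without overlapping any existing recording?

Brass Warm-up: ends 13:15 at or before Dress Take starts 13:15 → clear.
Dress Overdub: ends 13:15 at or before Dress Take starts 13:15 → clear.
Brass Session: starts 10:35 before Dress Take ends 14:15, and ends 14:20 after Dress Take starts 13:15 → overlap.
Percussion Mixing: ends 13:10 at or before Dress Take starts 13:15 → clear.
Full Session: starts 17:10 at or after Dress Take ends 14:15 → clear.
Vocals Take: starts 18:20 at or after Dress Take ends 14:15 → clear.
Woodwind Tracking: starts 18:30 at or after Dress Take ends 14:15 → clear.
Dress Take overlaps Brass Session.

No — it overlaps Brass Session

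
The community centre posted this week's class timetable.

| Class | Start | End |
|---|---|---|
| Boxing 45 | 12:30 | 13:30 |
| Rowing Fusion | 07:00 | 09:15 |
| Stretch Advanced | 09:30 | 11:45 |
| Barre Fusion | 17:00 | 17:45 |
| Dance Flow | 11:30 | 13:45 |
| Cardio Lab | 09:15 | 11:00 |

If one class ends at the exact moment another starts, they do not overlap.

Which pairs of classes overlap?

Sorted by start: Rowing Fusion, Cardio Lab, Stretch Advanced, Dance Flow, Boxing 45, Barre Fusion.
Cardio Lab starts exactly when Rowing Fusion ends (back-to-back, no overlap) — done with Rowing Fusion.
Stretch Advanced starts before Cardio Lab ends → Cardio Lab and Stretch Advanced overlap.
Dance Flow starts after Cardio Lab ends — done with Cardio Lab.
Dance Flow starts before Stretch Advanced ends → Stretch Advanced and Dance Flow overlap.
Boxing 45 starts after Stretch Advanced ends — done with Stretch Advanced.
Boxing 45 starts before Dance Flow ends → Dance Flow and Boxing 45 overlap.
Barre Fusion starts after Dance Flow ends.
Barre Fusion starts after Boxing 45 ends.

Boxing 45 & Dance Flow, Cardio Lab & Stretch Advanced, Dance Flow & Stretch Advanced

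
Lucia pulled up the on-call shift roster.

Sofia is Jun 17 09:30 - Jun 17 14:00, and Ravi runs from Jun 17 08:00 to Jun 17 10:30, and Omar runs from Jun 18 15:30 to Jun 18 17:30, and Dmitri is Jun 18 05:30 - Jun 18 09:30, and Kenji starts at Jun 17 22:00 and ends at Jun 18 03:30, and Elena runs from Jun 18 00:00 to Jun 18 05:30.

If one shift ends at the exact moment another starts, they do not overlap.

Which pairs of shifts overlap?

Elena & Kenji, Ravi & Sofia

Sorted by start: Ravi, Sofia, Kenji, Elena, Dmitri, Omar.
Sofia starts before Ravi ends → Ravi and Sofia overlap.
Kenji starts after Ravi ends; Ravi is clear from here.
Kenji starts after Sofia ends; Sofia is clear from here.
Elena starts before Kenji ends → Kenji and Elena overlap.
Dmitri starts after Kenji ends; Kenji is clear from here.
Dmitri starts exactly when Elena ends (back-to-back, no overlap); Elena is clear from here.
Omar starts after Dmitri ends.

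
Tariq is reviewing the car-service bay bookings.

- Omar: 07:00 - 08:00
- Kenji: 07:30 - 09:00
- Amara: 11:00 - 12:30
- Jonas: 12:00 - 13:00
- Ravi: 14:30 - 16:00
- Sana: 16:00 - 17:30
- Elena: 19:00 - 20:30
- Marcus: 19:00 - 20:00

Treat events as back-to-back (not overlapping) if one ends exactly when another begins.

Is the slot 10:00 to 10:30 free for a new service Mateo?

Yes — the slot is free

Omar: ends 08:00 at or before Mateo starts 10:00 → clear.
Kenji: ends 09:00 at or before Mateo starts 10:00 → clear.
Amara: starts 11:00 at or after Mateo ends 10:30 → clear.
Jonas: starts 12:00 at or after Mateo ends 10:30 → clear.
Ravi: starts 14:30 at or after Mateo ends 10:30 → clear.
Sana: starts 16:00 at or after Mateo ends 10:30 → clear.
Elena: starts 19:00 at or after Mateo ends 10:30 → clear.
Marcus: starts 19:00 at or after Mateo ends 10:30 → clear.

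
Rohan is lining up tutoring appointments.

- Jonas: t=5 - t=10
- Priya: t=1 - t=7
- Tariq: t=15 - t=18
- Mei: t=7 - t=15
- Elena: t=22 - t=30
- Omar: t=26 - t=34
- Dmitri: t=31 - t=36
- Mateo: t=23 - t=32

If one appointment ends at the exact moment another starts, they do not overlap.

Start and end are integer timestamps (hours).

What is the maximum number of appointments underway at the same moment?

Sort all start/end points and keep a running count:
t=1 start Priya → 1
t=5 start Jonas → 2
t=7 end Priya → 1
t=7 start Mei → 2
t=10 end Jonas → 1
t=15 end Mei → 0
t=15 start Tariq → 1
t=18 end Tariq → 0
t=22 start Elena → 1
t=23 start Mateo → 2
t=26 start Omar → 3
t=30 end Elena → 2
t=31 start Dmitri → 3
t=32 end Mateo → 2
t=34 end Omar → 1
t=36 end Dmitri → 0
Peak is 3, at t=26 (Elena, Mateo, Omar).

3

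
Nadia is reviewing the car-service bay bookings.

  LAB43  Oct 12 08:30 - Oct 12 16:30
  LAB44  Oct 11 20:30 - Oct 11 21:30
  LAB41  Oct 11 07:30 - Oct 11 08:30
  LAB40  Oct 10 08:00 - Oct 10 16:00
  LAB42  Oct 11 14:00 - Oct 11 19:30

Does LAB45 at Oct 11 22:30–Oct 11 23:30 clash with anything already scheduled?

LAB40: ends Oct 10 16:00 at or before LAB45 starts Oct 11 22:30 → clear.
LAB41: ends Oct 11 08:30 at or before LAB45 starts Oct 11 22:30 → clear.
LAB42: ends Oct 11 19:30 at or before LAB45 starts Oct 11 22:30 → clear.
LAB44: ends Oct 11 21:30 at or before LAB45 starts Oct 11 22:30 → clear.
LAB43: starts Oct 12 08:30 at or after LAB45 ends Oct 11 23:30 → clear.

No — it doesn't clash with anything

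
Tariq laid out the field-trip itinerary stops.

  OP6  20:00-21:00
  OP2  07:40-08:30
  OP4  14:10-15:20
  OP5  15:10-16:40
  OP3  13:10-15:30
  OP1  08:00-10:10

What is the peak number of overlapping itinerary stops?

Sort all start/end points and keep a running count:
07:40 start OP2 → 1
08:00 start OP1 → 2
08:30 end OP2 → 1
10:10 end OP1 → 0
13:10 start OP3 → 1
14:10 start OP4 → 2
15:10 start OP5 → 3
15:20 end OP4 → 2
15:30 end OP3 → 1
16:40 end OP5 → 0
20:00 start OP6 → 1
21:00 end OP6 → 0
Peak is 3, at 15:10 (OP3, OP4, OP5).

3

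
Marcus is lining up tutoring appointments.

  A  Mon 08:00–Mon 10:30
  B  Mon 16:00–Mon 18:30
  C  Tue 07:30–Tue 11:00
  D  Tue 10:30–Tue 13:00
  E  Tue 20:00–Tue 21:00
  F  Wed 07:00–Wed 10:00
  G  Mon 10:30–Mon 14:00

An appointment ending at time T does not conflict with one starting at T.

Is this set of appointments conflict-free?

No

Sorted by start: A, G, B, C, D, E, F.
G starts exactly when A ends (back-to-back, no overlap) — done with A.
B starts after G ends — done with G.
C starts after B ends — done with B.
D starts before C ends → C and D overlap.
That's a conflict, so the schedule is not conflict-free.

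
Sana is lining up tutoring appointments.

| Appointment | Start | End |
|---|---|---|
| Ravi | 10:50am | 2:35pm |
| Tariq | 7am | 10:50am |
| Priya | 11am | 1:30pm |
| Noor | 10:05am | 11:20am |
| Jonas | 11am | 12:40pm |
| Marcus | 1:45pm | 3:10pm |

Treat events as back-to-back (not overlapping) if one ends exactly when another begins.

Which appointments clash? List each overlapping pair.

Jonas & Noor, Jonas & Priya, Jonas & Ravi, Marcus & Ravi, Noor & Priya, Noor & Ravi, Noor & Tariq, Priya & Ravi

Check each pair: they overlap iff neither finishes before the other starts.
Sorted by start: Tariq, Noor, Ravi, Jonas, Priya, Marcus.
Noor starts before Tariq ends → Tariq and Noor overlap.
Ravi starts exactly when Tariq ends (back-to-back, no overlap), so nothing later overlaps Tariq either.
Ravi starts before Noor ends → Noor and Ravi overlap.
Jonas starts before Noor ends → Noor and Jonas overlap.
Priya starts before Noor ends → Noor and Priya overlap.
Marcus starts after Noor ends.
Jonas starts before Ravi ends → Ravi and Jonas overlap.
Priya starts before Ravi ends → Ravi and Priya overlap.
Marcus starts before Ravi ends → Ravi and Marcus overlap.
Priya starts before Jonas ends → Jonas and Priya overlap.
Marcus starts after Jonas ends.
Marcus starts after Priya ends.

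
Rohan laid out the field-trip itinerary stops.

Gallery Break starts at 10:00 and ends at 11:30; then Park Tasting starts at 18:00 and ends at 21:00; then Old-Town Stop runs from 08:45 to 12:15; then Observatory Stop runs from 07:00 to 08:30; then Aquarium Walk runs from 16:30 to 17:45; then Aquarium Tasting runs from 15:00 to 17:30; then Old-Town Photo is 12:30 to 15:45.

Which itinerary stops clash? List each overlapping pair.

Aquarium Tasting & Aquarium Walk, Aquarium Tasting & Old-Town Photo, Gallery Break & Old-Town Stop

Check each pair: they overlap iff neither finishes before the other starts.
Sorted by start: Observatory Stop, Old-Town Stop, Gallery Break, Old-Town Photo, Aquarium Tasting, Aquarium Walk, Park Tasting.
Old-Town Stop starts after Observatory Stop ends, so Observatory Stop has no further overlaps.
Gallery Break starts before Old-Town Stop ends → Old-Town Stop and Gallery Break overlap.
Old-Town Photo starts after Old-Town Stop ends, so Old-Town Stop has no further overlaps.
Old-Town Photo starts after Gallery Break ends, so Gallery Break has no further overlaps.
Aquarium Tasting starts before Old-Town Photo ends → Old-Town Photo and Aquarium Tasting overlap.
Aquarium Walk starts after Old-Town Photo ends, so Old-Town Photo has no further overlaps.
Aquarium Walk starts before Aquarium Tasting ends → Aquarium Tasting and Aquarium Walk overlap.
Park Tasting starts after Aquarium Tasting ends.
Park Tasting starts after Aquarium Walk ends.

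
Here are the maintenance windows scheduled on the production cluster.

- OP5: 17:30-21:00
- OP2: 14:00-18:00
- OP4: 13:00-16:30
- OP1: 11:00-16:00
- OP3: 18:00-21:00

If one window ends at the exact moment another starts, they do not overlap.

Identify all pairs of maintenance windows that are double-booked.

Sorted by start: OP1, OP4, OP2, OP5, OP3.
OP4 starts before OP1 ends → OP1 and OP4 overlap.
OP2 starts before OP1 ends → OP1 and OP2 overlap.
OP5 starts after OP1 ends — done with OP1.
OP2 starts before OP4 ends → OP4 and OP2 overlap.
OP5 starts after OP4 ends — done with OP4.
OP5 starts before OP2 ends → OP2 and OP5 overlap.
OP3 starts exactly when OP2 ends (back-to-back, no overlap).
OP3 starts before OP5 ends → OP5 and OP3 overlap.

OP1 & OP2, OP1 & OP4, OP2 & OP4, OP2 & OP5, OP3 & OP5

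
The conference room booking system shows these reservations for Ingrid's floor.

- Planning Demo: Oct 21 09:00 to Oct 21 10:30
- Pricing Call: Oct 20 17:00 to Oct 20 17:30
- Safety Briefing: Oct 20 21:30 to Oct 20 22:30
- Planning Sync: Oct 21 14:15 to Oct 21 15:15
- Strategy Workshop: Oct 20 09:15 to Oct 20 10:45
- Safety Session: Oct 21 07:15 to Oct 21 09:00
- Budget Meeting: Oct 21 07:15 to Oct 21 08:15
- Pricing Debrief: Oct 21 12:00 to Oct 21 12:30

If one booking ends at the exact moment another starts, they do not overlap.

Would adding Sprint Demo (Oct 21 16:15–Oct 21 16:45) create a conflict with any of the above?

No — it doesn't clash with anything

Strategy Workshop: ends Oct 20 10:45 at or before Sprint Demo starts Oct 21 16:15 → clear.
Pricing Call: ends Oct 20 17:30 at or before Sprint Demo starts Oct 21 16:15 → clear.
Safety Briefing: ends Oct 20 22:30 at or before Sprint Demo starts Oct 21 16:15 → clear.
Safety Session: ends Oct 21 09:00 at or before Sprint Demo starts Oct 21 16:15 → clear.
Budget Meeting: ends Oct 21 08:15 at or before Sprint Demo starts Oct 21 16:15 → clear.
Planning Demo: ends Oct 21 10:30 at or before Sprint Demo starts Oct 21 16:15 → clear.
Pricing Debrief: ends Oct 21 12:30 at or before Sprint Demo starts Oct 21 16:15 → clear.
Planning Sync: ends Oct 21 15:15 at or before Sprint Demo starts Oct 21 16:15 → clear.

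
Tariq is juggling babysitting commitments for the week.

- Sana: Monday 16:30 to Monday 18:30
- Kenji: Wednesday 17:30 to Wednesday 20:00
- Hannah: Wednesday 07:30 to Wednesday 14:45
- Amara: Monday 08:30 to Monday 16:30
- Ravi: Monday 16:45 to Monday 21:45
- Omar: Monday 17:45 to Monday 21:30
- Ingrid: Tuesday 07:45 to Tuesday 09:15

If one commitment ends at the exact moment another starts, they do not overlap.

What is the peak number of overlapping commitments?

Sort all start/end points and keep a running count:
Monday 08:30 start Amara → 1
Monday 16:30 end Amara → 0
Monday 16:30 start Sana → 1
Monday 16:45 start Ravi → 2
Monday 17:45 start Omar → 3
Monday 18:30 end Sana → 2
Monday 21:30 end Omar → 1
Monday 21:45 end Ravi → 0
Tuesday 07:45 start Ingrid → 1
Tuesday 09:15 end Ingrid → 0
Wednesday 07:30 start Hannah → 1
Wednesday 14:45 end Hannah → 0
Wednesday 17:30 start Kenji → 1
Wednesday 20:00 end Kenji → 0
Peak is 3, at Monday 17:45 (Omar, Ravi, Sana).

3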